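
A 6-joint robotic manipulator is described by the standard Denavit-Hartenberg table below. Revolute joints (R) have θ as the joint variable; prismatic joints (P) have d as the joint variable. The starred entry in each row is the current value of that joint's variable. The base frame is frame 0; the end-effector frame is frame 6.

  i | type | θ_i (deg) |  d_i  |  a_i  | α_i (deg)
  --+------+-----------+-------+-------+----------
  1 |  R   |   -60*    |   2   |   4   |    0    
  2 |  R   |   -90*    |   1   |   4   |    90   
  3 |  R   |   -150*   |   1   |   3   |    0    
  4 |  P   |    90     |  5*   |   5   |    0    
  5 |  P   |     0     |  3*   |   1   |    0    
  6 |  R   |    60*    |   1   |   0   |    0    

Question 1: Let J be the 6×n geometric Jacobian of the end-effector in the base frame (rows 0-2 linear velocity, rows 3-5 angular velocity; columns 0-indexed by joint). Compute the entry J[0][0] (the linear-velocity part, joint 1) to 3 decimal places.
-2.995

axis z_0 = ẑ; lever o_n−o_0 = (-6.8122,2.9952,-3.6962)
cross product → J_v[:, 0] = (-2.9952,-6.8122,0.0000)
J_ω[:, 0] = z_0
entry J[0][0] = -2.9952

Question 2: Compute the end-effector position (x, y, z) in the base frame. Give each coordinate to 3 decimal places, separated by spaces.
after link 1: o_1 = (2.0000, -3.4641, 2.0000)
after link 2: o_2 = (-1.4641, -5.4641, 3.0000)
after link 3: o_3 = (0.2859, -3.2990, 1.5000)
after link 4: o_4 = (-4.3792, -0.2189, -2.8301)
after link 5: o_5 = (-6.3122, 2.1292, -3.6962)
after link 6: o_6 = (-6.8122, 2.9952, -3.6962)

-6.812 2.995 -3.696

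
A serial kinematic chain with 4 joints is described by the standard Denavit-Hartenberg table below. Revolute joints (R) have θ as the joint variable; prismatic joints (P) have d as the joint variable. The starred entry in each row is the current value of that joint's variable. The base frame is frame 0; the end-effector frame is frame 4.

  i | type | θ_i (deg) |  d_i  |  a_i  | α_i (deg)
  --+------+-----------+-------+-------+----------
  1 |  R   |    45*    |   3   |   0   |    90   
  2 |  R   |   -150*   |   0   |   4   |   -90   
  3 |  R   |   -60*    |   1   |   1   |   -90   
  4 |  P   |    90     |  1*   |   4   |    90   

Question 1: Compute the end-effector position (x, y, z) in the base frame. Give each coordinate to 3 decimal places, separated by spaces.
after link 1: o_1 = (0.0000, 0.0000, 3.0000)
after link 2: o_2 = (-2.4495, -2.4495, 1.0000)
after link 3: o_3 = (-1.7898, -3.0145, -0.1160)
after link 4: o_4 = (-4.0878, -4.6055, 2.9151)

-4.088 -4.605 2.915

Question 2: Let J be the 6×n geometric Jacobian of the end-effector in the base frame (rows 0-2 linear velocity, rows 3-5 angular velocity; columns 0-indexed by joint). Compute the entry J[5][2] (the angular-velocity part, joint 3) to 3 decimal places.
-0.866

axis z_2 = (0.3536,0.3536,-0.8660); lever o_n−o_2 = (-1.6384,-2.1560,1.9151)
cross product → J_v[:, 2] = (-1.1901,0.7418,-0.1830)
J_ω[:, 2] = z_2
entry J[5][2] = -0.8660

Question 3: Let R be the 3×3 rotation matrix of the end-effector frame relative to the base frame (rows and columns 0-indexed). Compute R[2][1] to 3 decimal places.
End-effector y-axis (col 1 of R) = (-0.8839,-0.1768,-0.4330)
R[2][1] = -0.4330

-0.433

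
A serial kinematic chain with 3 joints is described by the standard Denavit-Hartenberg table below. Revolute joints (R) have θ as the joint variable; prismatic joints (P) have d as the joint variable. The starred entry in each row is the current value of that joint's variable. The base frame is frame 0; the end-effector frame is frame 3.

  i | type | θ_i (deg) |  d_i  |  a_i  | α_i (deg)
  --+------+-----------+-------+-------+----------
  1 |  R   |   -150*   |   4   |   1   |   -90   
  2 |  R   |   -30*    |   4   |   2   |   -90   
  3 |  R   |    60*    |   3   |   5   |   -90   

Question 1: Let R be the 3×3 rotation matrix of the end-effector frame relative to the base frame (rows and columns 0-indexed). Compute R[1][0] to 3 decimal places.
End-effector x-axis (col 0 of R) = (-0.8080,0.5335,0.2500)
R[1][0] = 0.5335

0.533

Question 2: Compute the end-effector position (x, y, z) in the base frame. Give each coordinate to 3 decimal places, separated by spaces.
after link 1: o_1 = (-0.8660, -0.5000, 4.0000)
after link 2: o_2 = (-0.3660, -4.8301, 5.0000)
after link 3: o_3 = (-5.7051, -2.9127, 3.6519)

-5.705 -2.913 3.652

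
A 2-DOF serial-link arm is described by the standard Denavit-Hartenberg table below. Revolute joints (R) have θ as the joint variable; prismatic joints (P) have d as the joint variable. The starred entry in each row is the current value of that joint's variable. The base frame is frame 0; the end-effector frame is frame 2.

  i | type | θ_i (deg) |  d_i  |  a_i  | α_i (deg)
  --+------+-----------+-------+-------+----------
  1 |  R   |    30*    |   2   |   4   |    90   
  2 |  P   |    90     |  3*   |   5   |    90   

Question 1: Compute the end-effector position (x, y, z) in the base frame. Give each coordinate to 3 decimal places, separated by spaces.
after link 1: o_1 = (3.4641, 2.0000, 2.0000)
after link 2: o_2 = (4.9641, -0.5981, 7.0000)

4.964 -0.598 7.000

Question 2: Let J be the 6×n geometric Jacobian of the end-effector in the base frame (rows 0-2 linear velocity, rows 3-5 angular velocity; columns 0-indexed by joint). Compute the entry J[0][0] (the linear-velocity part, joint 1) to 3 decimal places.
axis z_0 = ẑ; lever o_n−o_0 = (4.9641,-0.5981,7.0000)
cross product → J_v[:, 0] = (0.5981,4.9641,-0.0000)
J_ω[:, 0] = z_0
entry J[0][0] = 0.5981

0.598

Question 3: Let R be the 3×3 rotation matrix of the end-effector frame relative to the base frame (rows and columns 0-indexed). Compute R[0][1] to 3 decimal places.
End-effector y-axis (col 1 of R) = (0.5000,-0.8660,0.0000)
R[0][1] = 0.5000

0.500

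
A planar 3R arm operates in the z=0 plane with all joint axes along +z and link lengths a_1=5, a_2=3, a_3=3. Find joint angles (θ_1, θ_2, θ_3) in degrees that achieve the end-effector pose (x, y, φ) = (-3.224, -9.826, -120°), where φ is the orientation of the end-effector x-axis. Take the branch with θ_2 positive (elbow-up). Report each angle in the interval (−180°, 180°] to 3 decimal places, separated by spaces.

-120.002 44.995 -44.993

wrist centre = target − a_3·(cos φ, sin φ) = (-1.7240, -7.2279)
cos θ_2 = (55.2151−5²−3²)/(2·5·3) = 0.7072; θ_2 = 44.9950° (elbow-up)
β = atan2(-7.2279,-1.7240) = -103.4155°; ψ = atan2(2.1211,7.1215) = 16.5861°
θ_1 = β − ψ = -120.0016°
θ_3 = φ − θ_1 − θ_2 = -44.9934° (wrapped to (-180°,180°])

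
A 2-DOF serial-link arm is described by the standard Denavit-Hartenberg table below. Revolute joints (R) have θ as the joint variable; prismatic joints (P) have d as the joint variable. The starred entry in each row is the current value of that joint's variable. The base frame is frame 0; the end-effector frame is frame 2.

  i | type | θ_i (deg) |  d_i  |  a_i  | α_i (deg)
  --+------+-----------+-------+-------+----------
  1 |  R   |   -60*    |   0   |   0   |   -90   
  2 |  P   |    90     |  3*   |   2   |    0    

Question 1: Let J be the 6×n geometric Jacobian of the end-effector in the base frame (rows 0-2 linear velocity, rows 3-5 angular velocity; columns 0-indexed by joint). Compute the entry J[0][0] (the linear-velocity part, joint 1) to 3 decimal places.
-1.500

axis z_0 = ẑ; lever o_n−o_0 = (2.5981,1.5000,-2.0000)
cross product → J_v[:, 0] = (-1.5000,2.5981,0.0000)
J_ω[:, 0] = z_0
entry J[0][0] = -1.5000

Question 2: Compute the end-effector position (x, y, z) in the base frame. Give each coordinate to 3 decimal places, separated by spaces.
2.598 1.500 -2.000

after link 1: o_1 = (0.0000, 0.0000, 0.0000)
after link 2: o_2 = (2.5981, 1.5000, -2.0000)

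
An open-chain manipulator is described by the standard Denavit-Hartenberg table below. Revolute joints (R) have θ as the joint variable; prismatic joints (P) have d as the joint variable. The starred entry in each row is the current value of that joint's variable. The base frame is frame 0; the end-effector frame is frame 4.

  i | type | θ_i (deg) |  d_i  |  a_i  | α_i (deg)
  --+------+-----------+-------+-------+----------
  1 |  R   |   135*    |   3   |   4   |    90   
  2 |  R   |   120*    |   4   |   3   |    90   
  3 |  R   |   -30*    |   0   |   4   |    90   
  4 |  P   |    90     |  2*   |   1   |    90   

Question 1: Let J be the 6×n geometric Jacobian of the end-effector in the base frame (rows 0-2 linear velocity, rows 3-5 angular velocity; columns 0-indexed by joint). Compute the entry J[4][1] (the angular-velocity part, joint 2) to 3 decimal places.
axis z_1 = (0.7071,0.7071,0.0000); lever o_n−o_1 = (1.5089,-1.1300,5.2321)
cross product → J_v[:, 1] = (3.6996,-3.6996,-1.8660)
J_ω[:, 1] = z_1
entry J[4][1] = 0.7071

0.707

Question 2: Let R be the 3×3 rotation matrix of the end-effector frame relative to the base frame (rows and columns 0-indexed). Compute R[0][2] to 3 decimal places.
-0.047

End-effector z-axis (col 2 of R) = (-0.0474,-0.6597,0.7500)
R[0][2] = -0.0474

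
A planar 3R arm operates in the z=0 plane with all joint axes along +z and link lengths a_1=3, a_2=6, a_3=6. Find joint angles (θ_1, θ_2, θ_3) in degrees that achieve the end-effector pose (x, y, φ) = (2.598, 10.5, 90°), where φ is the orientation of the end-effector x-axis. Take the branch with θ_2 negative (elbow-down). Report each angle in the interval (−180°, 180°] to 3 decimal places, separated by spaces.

150.001 -120.001 59.999

wrist centre = target − a_3·(cos φ, sin φ) = (2.5980, 4.5000)
cos θ_2 = (26.9996−3²−6²)/(2·3·6) = -0.5000; θ_2 = -120.0007° (elbow-down)
β = atan2(4.5000,2.5980) = 60.0007°; ψ = atan2(-5.1961,-0.0001) = -90.0007°
θ_1 = β − ψ = 150.0015°
θ_3 = φ − θ_1 − θ_2 = 59.9993° (wrapped to (-180°,180°])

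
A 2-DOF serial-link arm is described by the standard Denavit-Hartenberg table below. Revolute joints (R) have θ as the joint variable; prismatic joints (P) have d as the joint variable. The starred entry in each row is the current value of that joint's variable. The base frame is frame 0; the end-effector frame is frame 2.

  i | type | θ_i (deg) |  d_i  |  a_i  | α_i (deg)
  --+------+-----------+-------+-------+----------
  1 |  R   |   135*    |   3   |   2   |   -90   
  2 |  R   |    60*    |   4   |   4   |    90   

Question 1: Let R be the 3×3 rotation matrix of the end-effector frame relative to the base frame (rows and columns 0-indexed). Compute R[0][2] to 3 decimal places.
-0.612

End-effector z-axis (col 2 of R) = (-0.6124,0.6124,0.5000)
R[0][2] = -0.6124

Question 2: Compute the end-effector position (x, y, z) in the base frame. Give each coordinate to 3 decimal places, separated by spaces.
-5.657 0.000 -0.464

after link 1: o_1 = (-1.4142, 1.4142, 3.0000)
after link 2: o_2 = (-5.6569, 0.0000, -0.4641)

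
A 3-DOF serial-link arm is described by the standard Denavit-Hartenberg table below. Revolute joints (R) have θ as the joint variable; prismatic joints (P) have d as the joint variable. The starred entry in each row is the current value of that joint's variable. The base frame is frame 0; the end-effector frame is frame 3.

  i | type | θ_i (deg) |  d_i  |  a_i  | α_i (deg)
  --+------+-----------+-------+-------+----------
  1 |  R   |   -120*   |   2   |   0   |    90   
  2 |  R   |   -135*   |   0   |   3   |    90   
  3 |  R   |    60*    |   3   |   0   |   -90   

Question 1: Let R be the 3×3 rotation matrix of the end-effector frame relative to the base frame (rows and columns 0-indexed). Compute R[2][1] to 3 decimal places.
End-effector y-axis (col 1 of R) = (-0.3536,-0.6124,-0.7071)
R[2][1] = -0.7071

-0.707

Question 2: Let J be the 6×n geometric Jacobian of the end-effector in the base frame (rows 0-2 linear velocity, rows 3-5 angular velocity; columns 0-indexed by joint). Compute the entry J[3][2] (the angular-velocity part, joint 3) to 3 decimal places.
axis z_2 = (0.3536,0.6124,0.7071); lever o_n−o_2 = (1.0607,1.8371,2.1213)
cross product → J_v[:, 2] = (0.0000,0.0000,-0.0000)
J_ω[:, 2] = z_2
entry J[3][2] = 0.3536

0.354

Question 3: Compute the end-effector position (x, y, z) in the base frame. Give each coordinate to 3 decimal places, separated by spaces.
after link 1: o_1 = (0.0000, 0.0000, 2.0000)
after link 2: o_2 = (1.0607, 1.8371, -0.1213)
after link 3: o_3 = (2.1213, 3.6742, 2.0000)

2.121 3.674 2.000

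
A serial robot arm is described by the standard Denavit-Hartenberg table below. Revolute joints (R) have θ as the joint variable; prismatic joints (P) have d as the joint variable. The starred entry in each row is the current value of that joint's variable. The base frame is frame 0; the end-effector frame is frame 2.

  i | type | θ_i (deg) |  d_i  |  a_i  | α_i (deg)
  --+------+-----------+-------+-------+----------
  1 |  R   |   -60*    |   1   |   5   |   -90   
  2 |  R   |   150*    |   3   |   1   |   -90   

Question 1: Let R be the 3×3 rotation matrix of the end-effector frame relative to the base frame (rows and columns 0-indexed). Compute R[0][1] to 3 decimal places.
End-effector y-axis (col 1 of R) = (-0.8660,-0.5000,-0.0000)
R[0][1] = -0.8660

-0.866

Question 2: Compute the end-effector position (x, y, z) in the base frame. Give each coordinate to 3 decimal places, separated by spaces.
after link 1: o_1 = (2.5000, -4.3301, 1.0000)
after link 2: o_2 = (4.6651, -2.0801, 0.5000)

4.665 -2.080 0.500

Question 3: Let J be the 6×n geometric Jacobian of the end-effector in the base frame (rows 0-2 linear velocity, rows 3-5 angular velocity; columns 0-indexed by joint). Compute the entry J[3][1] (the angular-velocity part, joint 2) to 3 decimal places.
axis z_1 = (0.8660,0.5000,0.0000); lever o_n−o_1 = (2.1651,2.2500,-0.5000)
cross product → J_v[:, 1] = (-0.2500,0.4330,0.8660)
J_ω[:, 1] = z_1
entry J[3][1] = 0.8660

0.866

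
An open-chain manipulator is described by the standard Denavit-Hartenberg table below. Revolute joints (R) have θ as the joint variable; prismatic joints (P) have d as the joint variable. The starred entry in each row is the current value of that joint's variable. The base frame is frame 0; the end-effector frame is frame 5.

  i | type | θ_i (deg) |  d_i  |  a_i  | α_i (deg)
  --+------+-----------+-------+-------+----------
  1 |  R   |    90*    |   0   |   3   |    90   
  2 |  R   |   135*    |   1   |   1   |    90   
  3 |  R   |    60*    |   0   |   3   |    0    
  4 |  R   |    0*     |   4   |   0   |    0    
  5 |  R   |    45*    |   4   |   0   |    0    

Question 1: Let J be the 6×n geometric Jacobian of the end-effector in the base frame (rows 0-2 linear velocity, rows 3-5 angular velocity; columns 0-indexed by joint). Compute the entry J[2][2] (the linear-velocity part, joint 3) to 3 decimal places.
-1.837

axis z_2 = (0.0000,0.7071,0.7071); lever o_n−o_2 = (2.5981,4.5962,6.7175)
cross product → J_v[:, 2] = (1.5000,1.8371,-1.8371)
J_ω[:, 2] = z_2
entry J[2][2] = -1.8371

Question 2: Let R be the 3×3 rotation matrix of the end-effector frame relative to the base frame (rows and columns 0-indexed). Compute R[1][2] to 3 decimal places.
0.707

End-effector z-axis (col 2 of R) = (0.0000,0.7071,0.7071)
R[1][2] = 0.7071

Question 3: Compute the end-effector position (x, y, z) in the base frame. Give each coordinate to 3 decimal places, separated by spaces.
after link 1: o_1 = (0.0000, 3.0000, 0.0000)
after link 2: o_2 = (1.0000, 2.2929, 0.7071)
after link 3: o_3 = (3.5981, 1.2322, 1.7678)
after link 4: o_4 = (3.5981, 4.0607, 4.5962)
after link 5: o_5 = (3.5981, 6.8891, 7.4246)

3.598 6.889 7.425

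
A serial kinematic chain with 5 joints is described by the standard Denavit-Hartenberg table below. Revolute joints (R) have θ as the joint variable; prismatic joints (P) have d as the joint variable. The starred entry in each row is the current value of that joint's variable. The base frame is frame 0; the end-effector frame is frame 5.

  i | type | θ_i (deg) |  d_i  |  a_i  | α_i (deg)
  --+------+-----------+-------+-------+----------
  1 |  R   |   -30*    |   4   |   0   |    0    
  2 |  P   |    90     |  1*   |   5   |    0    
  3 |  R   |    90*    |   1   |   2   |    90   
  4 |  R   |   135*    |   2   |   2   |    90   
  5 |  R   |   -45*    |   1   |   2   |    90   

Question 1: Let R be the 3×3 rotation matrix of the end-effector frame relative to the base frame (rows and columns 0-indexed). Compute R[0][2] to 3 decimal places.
-0.787

End-effector z-axis (col 2 of R) = (-0.7866,-0.3624,-0.5000)
R[0][2] = -0.7866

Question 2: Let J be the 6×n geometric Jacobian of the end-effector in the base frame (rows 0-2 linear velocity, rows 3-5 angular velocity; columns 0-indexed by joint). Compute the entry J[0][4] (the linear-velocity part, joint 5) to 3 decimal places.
axis z_4 = (-0.6124,0.3536,0.7071); lever o_n−o_4 = (-0.4535,-1.3712,1.7071)
cross product → J_v[:, 4] = (1.5731,0.7247,1.0000)
J_ω[:, 4] = z_4
entry J[0][4] = 1.5731

1.573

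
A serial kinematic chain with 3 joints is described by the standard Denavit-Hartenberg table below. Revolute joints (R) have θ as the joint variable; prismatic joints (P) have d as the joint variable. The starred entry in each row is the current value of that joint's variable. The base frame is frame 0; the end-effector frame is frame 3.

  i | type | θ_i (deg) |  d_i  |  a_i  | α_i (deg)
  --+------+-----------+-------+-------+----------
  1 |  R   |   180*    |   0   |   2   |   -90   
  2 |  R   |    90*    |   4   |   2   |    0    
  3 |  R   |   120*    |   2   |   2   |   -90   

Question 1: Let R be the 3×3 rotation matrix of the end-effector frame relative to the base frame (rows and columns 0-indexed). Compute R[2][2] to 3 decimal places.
End-effector z-axis (col 2 of R) = (-0.5000,0.0000,0.8660)
R[2][2] = 0.8660

0.866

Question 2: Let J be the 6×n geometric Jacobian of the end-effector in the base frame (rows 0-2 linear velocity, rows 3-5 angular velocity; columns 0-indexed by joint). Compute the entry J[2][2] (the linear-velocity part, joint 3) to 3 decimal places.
axis z_2 = (-0.0000,-1.0000,0.0000); lever o_n−o_2 = (1.7321,-2.0000,1.0000)
cross product → J_v[:, 2] = (-1.0000,0.0000,1.7321)
J_ω[:, 2] = z_2
entry J[2][2] = 1.7321

1.732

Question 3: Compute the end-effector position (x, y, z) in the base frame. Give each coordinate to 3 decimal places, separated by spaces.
-0.268 -6.000 -1.000

after link 1: o_1 = (-2.0000, 0.0000, 0.0000)
after link 2: o_2 = (-2.0000, -4.0000, -2.0000)
after link 3: o_3 = (-0.2679, -6.0000, -1.0000)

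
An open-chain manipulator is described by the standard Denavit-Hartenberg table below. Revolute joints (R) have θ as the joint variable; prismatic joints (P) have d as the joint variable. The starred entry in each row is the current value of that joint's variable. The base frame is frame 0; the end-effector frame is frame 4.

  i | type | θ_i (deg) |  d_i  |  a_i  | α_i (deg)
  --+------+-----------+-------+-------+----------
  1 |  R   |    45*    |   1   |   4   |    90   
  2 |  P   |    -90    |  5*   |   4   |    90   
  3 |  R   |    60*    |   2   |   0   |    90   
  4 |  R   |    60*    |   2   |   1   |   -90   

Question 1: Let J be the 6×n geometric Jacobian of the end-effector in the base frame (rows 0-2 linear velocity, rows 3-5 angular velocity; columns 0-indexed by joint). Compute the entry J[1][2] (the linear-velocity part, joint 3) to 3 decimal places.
-1.402

axis z_2 = (-0.7071,-0.7071,-0.0000); lever o_n−o_2 = (-2.4275,-1.6257,-1.9821)
cross product → J_v[:, 2] = (1.4015,-1.4015,-0.5670)
J_ω[:, 2] = z_2
entry J[1][2] = -1.4015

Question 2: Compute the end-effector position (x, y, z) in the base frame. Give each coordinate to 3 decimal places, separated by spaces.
after link 1: o_1 = (2.8284, 2.8284, 1.0000)
after link 2: o_2 = (6.3640, -0.7071, -3.0000)
after link 3: o_3 = (4.9497, -2.1213, -3.0000)
after link 4: o_4 = (3.9365, -2.3328, -4.9821)

3.936 -2.333 -4.982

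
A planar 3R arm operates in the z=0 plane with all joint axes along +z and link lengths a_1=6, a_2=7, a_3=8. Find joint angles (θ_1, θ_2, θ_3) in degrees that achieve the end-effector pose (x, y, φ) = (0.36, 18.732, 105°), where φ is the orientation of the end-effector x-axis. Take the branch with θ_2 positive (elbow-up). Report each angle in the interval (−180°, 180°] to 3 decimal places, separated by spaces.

45.006 59.993 0.001

wrist centre = target − a_3·(cos φ, sin φ) = (2.4306, 11.0046)
cos θ_2 = (127.0087−6²−7²)/(2·6·7) = 0.5001; θ_2 = 59.9932° (elbow-up)
β = atan2(11.0046,2.4306) = 77.5452°; ψ = atan2(6.0618,9.5007) = 32.5392°
θ_1 = β − ψ = 45.0060°
θ_3 = φ − θ_1 − θ_2 = 0.0008° (wrapped to (-180°,180°])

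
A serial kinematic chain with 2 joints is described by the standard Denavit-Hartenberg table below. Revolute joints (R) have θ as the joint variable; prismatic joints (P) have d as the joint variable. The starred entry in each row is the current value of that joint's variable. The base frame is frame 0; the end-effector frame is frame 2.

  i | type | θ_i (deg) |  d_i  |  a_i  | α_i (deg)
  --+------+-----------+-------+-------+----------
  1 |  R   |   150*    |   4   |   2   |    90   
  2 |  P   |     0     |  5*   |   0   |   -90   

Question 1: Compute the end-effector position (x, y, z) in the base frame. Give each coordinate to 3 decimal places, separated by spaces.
after link 1: o_1 = (-1.7321, 1.0000, 4.0000)
after link 2: o_2 = (0.7679, 5.3301, 4.0000)

0.768 5.330 4.000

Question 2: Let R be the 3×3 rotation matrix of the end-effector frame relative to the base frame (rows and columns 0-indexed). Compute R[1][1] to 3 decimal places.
-0.866

End-effector y-axis (col 1 of R) = (-0.5000,-0.8660,0.0000)
R[1][1] = -0.8660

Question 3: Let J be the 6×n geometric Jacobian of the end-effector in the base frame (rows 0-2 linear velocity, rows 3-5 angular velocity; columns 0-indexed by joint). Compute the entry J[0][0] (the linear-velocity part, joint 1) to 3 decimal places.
-5.330

axis z_0 = ẑ; lever o_n−o_0 = (0.7679,5.3301,4.0000)
cross product → J_v[:, 0] = (-5.3301,0.7679,0.0000)
J_ω[:, 0] = z_0
entry J[0][0] = -5.3301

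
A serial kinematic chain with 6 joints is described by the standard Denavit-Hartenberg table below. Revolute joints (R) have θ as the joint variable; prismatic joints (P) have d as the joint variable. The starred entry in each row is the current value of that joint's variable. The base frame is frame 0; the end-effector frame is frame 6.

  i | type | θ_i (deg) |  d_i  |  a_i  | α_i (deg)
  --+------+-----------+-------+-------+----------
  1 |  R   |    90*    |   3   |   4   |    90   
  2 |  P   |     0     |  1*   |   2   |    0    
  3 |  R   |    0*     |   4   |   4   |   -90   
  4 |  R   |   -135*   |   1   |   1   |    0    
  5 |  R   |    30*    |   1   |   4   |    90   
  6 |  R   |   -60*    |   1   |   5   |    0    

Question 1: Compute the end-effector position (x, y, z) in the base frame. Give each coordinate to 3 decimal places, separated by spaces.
11.727 6.645 0.670

after link 1: o_1 = (0.0000, 4.0000, 3.0000)
after link 2: o_2 = (1.0000, 6.0000, 3.0000)
after link 3: o_3 = (5.0000, 10.0000, 3.0000)
after link 4: o_4 = (5.7071, 9.2929, 4.0000)
after link 5: o_5 = (9.5708, 8.2576, 5.0000)
after link 6: o_6 = (11.7268, 6.6446, 0.6699)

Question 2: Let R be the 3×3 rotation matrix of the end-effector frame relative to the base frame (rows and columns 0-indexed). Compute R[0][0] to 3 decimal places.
0.483

End-effector x-axis (col 0 of R) = (0.4830,-0.1294,-0.8660)
R[0][0] = 0.4830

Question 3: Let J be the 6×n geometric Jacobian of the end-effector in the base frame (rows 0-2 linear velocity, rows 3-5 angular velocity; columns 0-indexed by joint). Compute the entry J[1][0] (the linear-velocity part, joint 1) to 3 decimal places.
axis z_0 = ẑ; lever o_n−o_0 = (11.7268,6.6446,0.6699)
cross product → J_v[:, 0] = (-6.6446,11.7268,0.0000)
J_ω[:, 0] = z_0
entry J[1][0] = 11.7268

11.727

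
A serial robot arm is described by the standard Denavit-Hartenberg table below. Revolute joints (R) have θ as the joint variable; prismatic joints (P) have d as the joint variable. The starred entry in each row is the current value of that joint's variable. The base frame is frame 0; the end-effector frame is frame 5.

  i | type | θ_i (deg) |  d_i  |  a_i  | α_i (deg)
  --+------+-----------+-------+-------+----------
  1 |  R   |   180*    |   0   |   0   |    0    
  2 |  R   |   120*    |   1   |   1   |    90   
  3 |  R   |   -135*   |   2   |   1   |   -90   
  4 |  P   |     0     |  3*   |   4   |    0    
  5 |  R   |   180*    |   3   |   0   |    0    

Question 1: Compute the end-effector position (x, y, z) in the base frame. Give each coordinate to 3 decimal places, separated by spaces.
-0.878 -2.478 -6.778

after link 1: o_1 = (0.0000, 0.0000, 0.0000)
after link 2: o_2 = (0.5000, -0.8660, 1.0000)
after link 3: o_3 = (-1.5856, -1.2537, 0.2929)
after link 4: o_4 = (-1.9392, -0.6413, -4.6569)
after link 5: o_5 = (-0.8785, -2.4784, -6.7782)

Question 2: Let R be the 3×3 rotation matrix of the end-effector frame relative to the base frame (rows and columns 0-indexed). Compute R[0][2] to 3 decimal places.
0.354

End-effector z-axis (col 2 of R) = (0.3536,-0.6124,-0.7071)
R[0][2] = 0.3536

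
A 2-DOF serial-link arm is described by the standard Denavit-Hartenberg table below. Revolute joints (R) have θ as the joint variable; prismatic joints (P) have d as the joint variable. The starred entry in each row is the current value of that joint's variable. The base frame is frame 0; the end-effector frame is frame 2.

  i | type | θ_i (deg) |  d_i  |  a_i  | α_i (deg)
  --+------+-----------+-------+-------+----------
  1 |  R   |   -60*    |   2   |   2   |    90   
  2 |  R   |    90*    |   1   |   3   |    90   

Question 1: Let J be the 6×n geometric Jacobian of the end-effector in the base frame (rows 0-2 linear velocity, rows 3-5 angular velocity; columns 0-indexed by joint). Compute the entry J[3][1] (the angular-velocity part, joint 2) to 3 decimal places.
-0.866

axis z_1 = (-0.8660,-0.5000,0.0000); lever o_n−o_1 = (-0.8660,-0.5000,3.0000)
cross product → J_v[:, 1] = (-1.5000,2.5981,0.0000)
J_ω[:, 1] = z_1
entry J[3][1] = -0.8660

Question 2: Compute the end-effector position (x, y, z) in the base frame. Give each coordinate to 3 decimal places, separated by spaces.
after link 1: o_1 = (1.0000, -1.7321, 2.0000)
after link 2: o_2 = (0.1340, -2.2321, 5.0000)

0.134 -2.232 5.000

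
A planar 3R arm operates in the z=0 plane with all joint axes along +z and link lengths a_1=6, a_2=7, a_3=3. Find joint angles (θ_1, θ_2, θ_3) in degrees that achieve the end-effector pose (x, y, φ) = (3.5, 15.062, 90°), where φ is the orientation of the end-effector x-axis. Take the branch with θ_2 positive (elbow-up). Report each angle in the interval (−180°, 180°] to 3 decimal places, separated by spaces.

wrist centre = target − a_3·(cos φ, sin φ) = (3.5000, 12.0620)
cos θ_2 = (157.7418−6²−7²)/(2·6·7) = 0.8660; θ_2 = 30.0059° (elbow-up)
β = atan2(12.0620,3.5000) = 73.8190°; ψ = atan2(3.5006,12.0618) = 16.1840°
θ_1 = β − ψ = 57.6350°
θ_3 = φ − θ_1 − θ_2 = 2.3591° (wrapped to (-180°,180°])

57.635 30.006 2.359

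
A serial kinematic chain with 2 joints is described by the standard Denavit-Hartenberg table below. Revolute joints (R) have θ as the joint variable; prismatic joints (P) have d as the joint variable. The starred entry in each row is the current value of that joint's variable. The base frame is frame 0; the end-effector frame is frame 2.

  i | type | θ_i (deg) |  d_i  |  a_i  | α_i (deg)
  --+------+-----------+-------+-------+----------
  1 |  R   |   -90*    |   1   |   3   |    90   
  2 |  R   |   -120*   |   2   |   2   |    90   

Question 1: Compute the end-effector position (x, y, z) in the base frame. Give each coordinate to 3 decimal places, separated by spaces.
after link 1: o_1 = (0.0000, -3.0000, 1.0000)
after link 2: o_2 = (-2.0000, -2.0000, -0.7321)

-2.000 -2.000 -0.732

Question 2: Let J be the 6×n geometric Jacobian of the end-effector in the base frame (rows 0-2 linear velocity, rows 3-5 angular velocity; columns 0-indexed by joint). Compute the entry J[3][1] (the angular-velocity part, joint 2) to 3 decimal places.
-1.000

axis z_1 = (-1.0000,-0.0000,0.0000); lever o_n−o_1 = (-2.0000,1.0000,-1.7321)
cross product → J_v[:, 1] = (0.0000,-1.7321,-1.0000)
J_ω[:, 1] = z_1
entry J[3][1] = -1.0000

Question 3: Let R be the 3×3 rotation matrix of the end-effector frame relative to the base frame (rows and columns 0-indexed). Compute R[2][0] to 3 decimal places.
End-effector x-axis (col 0 of R) = (-0.0000,0.5000,-0.8660)
R[2][0] = -0.8660

-0.866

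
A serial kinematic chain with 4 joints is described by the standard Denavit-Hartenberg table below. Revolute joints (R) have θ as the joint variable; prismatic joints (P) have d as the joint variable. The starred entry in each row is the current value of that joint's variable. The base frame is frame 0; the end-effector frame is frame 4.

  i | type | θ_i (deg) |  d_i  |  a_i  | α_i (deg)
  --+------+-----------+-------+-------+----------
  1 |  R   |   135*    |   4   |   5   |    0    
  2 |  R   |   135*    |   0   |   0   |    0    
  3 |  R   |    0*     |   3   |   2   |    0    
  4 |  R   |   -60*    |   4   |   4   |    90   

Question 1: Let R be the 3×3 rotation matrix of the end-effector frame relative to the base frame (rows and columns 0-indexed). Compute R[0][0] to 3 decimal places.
End-effector x-axis (col 0 of R) = (-0.8660,-0.5000,0.0000)
R[0][0] = -0.8660

-0.866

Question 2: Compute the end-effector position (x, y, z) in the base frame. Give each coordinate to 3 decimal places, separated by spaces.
-7.000 -0.464 11.000

after link 1: o_1 = (-3.5355, 3.5355, 4.0000)
after link 2: o_2 = (-3.5355, 3.5355, 4.0000)
after link 3: o_3 = (-3.5355, 1.5355, 7.0000)
after link 4: o_4 = (-6.9996, -0.4645, 11.0000)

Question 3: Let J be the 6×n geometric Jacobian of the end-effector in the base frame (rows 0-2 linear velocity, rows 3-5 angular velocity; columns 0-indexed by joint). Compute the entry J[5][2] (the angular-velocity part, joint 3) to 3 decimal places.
1.000

axis z_2 = (0.0000,0.0000,1.0000); lever o_n−o_2 = (-3.4641,-4.0000,7.0000)
cross product → J_v[:, 2] = (4.0000,-3.4641,0.0000)
J_ω[:, 2] = z_2
entry J[5][2] = 1.0000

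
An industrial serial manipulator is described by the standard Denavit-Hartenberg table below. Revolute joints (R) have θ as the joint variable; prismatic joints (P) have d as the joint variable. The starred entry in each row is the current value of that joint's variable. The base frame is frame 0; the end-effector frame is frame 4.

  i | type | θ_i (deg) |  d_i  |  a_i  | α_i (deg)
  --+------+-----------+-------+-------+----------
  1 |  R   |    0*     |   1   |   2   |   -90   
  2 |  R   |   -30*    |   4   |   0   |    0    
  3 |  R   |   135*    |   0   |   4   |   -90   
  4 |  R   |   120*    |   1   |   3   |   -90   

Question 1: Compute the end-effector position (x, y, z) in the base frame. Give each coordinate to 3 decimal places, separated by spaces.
after link 1: o_1 = (2.0000, 0.0000, 1.0000)
after link 2: o_2 = (2.0000, 4.0000, 1.0000)
after link 3: o_3 = (0.9647, 4.0000, -2.8637)
after link 4: o_4 = (0.3870, 1.4019, -1.1560)

0.387 1.402 -1.156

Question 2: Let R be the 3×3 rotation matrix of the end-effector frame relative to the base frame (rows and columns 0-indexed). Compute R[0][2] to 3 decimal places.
0.224

End-effector z-axis (col 2 of R) = (0.2241,0.5000,0.8365)
R[0][2] = 0.2241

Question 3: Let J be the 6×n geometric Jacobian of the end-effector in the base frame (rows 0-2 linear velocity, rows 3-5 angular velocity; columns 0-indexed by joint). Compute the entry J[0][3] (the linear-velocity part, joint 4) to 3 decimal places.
0.672

axis z_3 = (-0.9659,0.0000,0.2588); lever o_n−o_3 = (-0.5777,-2.5981,1.7077)
cross product → J_v[:, 3] = (0.6724,1.5000,2.5095)
J_ω[:, 3] = z_3
entry J[0][3] = 0.6724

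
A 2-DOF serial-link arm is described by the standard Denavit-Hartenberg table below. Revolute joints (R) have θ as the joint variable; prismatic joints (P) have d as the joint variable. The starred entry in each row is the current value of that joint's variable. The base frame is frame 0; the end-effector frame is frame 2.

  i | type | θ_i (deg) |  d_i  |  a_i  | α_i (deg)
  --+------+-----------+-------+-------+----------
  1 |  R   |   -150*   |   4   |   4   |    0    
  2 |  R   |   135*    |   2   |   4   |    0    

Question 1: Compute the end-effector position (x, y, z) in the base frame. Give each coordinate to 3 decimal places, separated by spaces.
0.400 -3.035 6.000

after link 1: o_1 = (-3.4641, -2.0000, 4.0000)
after link 2: o_2 = (0.3996, -3.0353, 6.0000)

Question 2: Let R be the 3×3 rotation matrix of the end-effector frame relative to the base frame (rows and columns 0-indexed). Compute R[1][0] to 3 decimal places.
-0.259

End-effector x-axis (col 0 of R) = (0.9659,-0.2588,0.0000)
R[1][0] = -0.2588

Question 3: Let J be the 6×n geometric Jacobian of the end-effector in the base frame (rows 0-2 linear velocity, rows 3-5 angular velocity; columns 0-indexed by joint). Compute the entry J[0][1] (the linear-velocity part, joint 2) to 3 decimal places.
axis z_1 = (0.0000,0.0000,1.0000); lever o_n−o_1 = (3.8637,-1.0353,2.0000)
cross product → J_v[:, 1] = (1.0353,3.8637,-0.0000)
J_ω[:, 1] = z_1
entry J[0][1] = 1.0353

1.035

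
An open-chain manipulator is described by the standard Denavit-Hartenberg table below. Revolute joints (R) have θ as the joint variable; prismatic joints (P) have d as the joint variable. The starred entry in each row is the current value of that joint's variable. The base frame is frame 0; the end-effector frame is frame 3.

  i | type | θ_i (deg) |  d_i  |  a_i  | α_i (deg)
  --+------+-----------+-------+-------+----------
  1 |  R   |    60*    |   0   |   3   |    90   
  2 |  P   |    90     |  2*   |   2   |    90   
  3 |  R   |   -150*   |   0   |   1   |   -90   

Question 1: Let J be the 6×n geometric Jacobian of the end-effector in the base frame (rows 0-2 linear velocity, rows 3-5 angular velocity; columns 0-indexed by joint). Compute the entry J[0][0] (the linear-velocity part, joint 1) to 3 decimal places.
-1.848

axis z_0 = ẑ; lever o_n−o_0 = (2.7990,1.8481,1.1340)
cross product → J_v[:, 0] = (-1.8481,2.7990,0.0000)
J_ω[:, 0] = z_0
entry J[0][0] = -1.8481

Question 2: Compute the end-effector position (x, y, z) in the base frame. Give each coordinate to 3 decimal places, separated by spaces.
2.799 1.848 1.134

after link 1: o_1 = (1.5000, 2.5981, 0.0000)
after link 2: o_2 = (3.2321, 1.5981, 2.0000)
after link 3: o_3 = (2.7990, 1.8481, 1.1340)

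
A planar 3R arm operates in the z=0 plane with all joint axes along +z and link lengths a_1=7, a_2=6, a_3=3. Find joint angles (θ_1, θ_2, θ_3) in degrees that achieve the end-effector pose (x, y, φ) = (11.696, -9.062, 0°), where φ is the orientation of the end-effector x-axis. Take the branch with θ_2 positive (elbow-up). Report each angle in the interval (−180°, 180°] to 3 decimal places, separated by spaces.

wrist centre = target − a_3·(cos φ, sin φ) = (8.6960, -9.0620)
cos θ_2 = (157.7403−7²−6²)/(2·7·6) = 0.8660; θ_2 = 30.0080° (elbow-up)
β = atan2(-9.0620,8.6960) = -46.1807°; ψ = atan2(3.0007,12.1957) = 13.8229°
θ_1 = β − ψ = -60.0036°
θ_3 = φ − θ_1 − θ_2 = 29.9956° (wrapped to (-180°,180°])

-60.004 30.008 29.996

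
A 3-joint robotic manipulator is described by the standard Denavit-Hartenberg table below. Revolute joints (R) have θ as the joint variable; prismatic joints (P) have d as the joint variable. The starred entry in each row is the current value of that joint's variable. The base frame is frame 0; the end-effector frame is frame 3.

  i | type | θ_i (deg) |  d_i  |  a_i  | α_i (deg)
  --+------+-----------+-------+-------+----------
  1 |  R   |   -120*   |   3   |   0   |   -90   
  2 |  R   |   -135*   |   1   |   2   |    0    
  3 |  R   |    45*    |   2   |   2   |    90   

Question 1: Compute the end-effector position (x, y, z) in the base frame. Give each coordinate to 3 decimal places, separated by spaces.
3.305 -0.275 6.414

after link 1: o_1 = (0.0000, 0.0000, 3.0000)
after link 2: o_2 = (1.5731, 0.7247, 4.4142)
after link 3: o_3 = (3.3052, -0.2753, 6.4142)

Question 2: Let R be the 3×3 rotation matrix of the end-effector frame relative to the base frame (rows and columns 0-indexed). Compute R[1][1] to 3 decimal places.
-0.500

End-effector y-axis (col 1 of R) = (0.8660,-0.5000,0.0000)
R[1][1] = -0.5000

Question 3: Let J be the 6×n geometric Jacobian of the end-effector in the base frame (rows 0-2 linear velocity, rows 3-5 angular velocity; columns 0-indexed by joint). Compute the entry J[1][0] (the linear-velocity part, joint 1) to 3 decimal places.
3.305

axis z_0 = ẑ; lever o_n−o_0 = (3.3052,-0.2753,6.4142)
cross product → J_v[:, 0] = (0.2753,3.3052,-0.0000)
J_ω[:, 0] = z_0
entry J[1][0] = 3.3052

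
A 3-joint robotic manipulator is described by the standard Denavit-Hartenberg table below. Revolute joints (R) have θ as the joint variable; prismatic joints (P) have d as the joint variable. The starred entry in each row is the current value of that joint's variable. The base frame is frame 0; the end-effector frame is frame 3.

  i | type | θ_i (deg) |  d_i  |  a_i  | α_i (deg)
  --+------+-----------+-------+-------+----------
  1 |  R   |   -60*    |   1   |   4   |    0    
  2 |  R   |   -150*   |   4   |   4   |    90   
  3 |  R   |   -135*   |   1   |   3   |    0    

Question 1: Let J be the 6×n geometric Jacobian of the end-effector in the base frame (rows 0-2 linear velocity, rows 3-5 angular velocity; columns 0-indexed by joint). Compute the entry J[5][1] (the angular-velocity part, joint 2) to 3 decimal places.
1.000

axis z_1 = (0.0000,0.0000,1.0000); lever o_n−o_1 = (-1.1270,1.8054,1.8787)
cross product → J_v[:, 1] = (-1.8054,-1.1270,0.0000)
J_ω[:, 1] = z_1
entry J[5][1] = 1.0000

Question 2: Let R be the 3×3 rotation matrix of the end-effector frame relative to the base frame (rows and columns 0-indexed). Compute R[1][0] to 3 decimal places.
-0.354

End-effector x-axis (col 0 of R) = (0.6124,-0.3536,-0.7071)
R[1][0] = -0.3536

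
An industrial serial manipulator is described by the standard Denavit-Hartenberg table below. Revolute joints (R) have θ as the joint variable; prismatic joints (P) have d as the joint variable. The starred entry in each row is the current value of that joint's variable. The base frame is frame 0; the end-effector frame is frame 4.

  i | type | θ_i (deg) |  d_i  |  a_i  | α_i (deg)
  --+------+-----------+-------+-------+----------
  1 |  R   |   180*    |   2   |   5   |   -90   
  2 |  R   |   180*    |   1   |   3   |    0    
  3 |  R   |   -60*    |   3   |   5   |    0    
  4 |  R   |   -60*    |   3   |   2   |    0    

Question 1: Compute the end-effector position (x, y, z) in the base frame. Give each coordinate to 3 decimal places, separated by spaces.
after link 1: o_1 = (-5.0000, 0.0000, 2.0000)
after link 2: o_2 = (-2.0000, -1.0000, 2.0000)
after link 3: o_3 = (0.5000, -4.0000, -2.3301)
after link 4: o_4 = (-0.5000, -7.0000, -4.0622)

-0.500 -7.000 -4.062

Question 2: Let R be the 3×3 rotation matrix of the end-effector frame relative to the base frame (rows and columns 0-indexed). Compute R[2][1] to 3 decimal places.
End-effector y-axis (col 1 of R) = (0.8660,-0.0000,-0.5000)
R[2][1] = -0.5000

-0.500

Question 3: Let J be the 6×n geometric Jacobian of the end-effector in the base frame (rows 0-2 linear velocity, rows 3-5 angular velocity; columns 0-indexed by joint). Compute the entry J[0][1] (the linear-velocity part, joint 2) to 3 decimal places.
axis z_1 = (-0.0000,-1.0000,0.0000); lever o_n−o_1 = (4.5000,-7.0000,-6.0622)
cross product → J_v[:, 1] = (6.0622,-0.0000,4.5000)
J_ω[:, 1] = z_1
entry J[0][1] = 6.0622

6.062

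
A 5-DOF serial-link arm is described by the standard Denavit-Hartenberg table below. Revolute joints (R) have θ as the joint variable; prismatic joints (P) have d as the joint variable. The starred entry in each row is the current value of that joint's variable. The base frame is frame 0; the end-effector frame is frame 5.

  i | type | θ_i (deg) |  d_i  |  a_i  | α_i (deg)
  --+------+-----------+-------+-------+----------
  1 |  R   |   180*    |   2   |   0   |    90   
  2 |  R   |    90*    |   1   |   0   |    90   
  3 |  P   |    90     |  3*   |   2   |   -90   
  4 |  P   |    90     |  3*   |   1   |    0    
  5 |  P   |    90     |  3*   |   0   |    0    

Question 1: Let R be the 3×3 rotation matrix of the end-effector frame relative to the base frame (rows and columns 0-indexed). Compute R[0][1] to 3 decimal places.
End-effector y-axis (col 1 of R) = (-1.0000,0.0000,-0.0000)
R[0][1] = -1.0000

-1.000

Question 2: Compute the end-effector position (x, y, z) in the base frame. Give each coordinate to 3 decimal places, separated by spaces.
-2.000 3.000 -4.000

after link 1: o_1 = (0.0000, 0.0000, 2.0000)
after link 2: o_2 = (0.0000, 1.0000, 2.0000)
after link 3: o_3 = (-3.0000, 3.0000, 2.0000)
after link 4: o_4 = (-2.0000, 3.0000, -1.0000)
after link 5: o_5 = (-2.0000, 3.0000, -4.0000)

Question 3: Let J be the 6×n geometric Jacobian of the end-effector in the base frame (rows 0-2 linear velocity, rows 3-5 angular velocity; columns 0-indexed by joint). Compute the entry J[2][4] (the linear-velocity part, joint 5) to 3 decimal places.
prismatic axis z_4 = (0.0000,0.0000,-1.0000)
J_v[:, 4] = z_4; J_ω[:, 4] = (0,0,0)
entry J[2][4] = -1.0000

-1.000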